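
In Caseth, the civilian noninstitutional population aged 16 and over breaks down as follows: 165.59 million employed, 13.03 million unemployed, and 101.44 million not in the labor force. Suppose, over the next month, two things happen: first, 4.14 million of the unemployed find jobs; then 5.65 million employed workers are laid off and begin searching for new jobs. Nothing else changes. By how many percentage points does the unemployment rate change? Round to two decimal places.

Initially, labor force = 165.59 + 13.03 = 178.62 million, so u = 13.03/178.62 = 7.29%.
After the first change, unemployed falls and employed rises by 4.14; labor force unchanged → E = 169.73, U = 8.89, labor force = 178.62 million.
After the second change, employed falls and unemployed rises by 5.65; labor force unchanged → E = 164.08, U = 14.54, labor force = 178.62 million.
New unemployment rate = 14.54 / 178.62 = 8.14%.
Change = 8.14% − 7.29% = +0.85 percentage points.

The unemployment rate changes by +0.85 percentage points.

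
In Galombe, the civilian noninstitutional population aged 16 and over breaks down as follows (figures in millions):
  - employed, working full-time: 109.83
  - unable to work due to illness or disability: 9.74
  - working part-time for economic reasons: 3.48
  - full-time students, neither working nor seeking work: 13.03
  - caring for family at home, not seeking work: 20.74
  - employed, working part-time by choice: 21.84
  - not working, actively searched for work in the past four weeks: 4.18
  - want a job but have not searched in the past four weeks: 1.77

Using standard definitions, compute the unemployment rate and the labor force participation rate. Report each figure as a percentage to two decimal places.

Employed = 109.83 + 3.48 + 21.84 = 135.15 million (anyone who worked, including part-time for economic reasons, counts as employed).
Unemployed = 4.18 million.
Labor force = 135.15 + 4.18 = 139.33 million.
Not in labor force = 9.74 + 13.03 + 20.74 + 1.77 = 45.28 million (those not working and not actively searching are outside the labor force — including those who want a job but have given up searching).
Civilian working-age population = 139.33 + 45.28 = 184.61 million.
Unemployment rate = 4.18 / 139.33 = 3.00%.
Labor force participation rate = 139.33 / 184.61 = 75.47%.

Unemployment rate ≈ 3.00%; labor force participation rate ≈ 75.47%.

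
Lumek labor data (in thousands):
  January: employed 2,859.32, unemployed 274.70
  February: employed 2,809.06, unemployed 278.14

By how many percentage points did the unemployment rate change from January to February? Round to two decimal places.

The unemployment rate changed by +0.24 percentage points.

January: labor force = 2,859.32 + 274.70 = 3,134.02; u = 274.70/3,134.02 = 8.77%.
February: labor force = 2,809.06 + 278.14 = 3,087.20; u = 278.14/3,087.20 = 9.01%.
Change = 9.01% − 8.77% = +0.24 pp.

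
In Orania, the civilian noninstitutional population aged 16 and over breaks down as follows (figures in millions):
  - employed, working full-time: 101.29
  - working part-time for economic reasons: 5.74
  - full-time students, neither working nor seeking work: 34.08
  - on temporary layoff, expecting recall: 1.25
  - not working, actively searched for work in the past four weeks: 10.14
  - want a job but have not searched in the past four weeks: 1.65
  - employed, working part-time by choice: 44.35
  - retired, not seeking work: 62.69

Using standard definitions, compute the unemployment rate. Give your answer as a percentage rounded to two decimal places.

Unemployment rate ≈ 7.00%.

Employed = 101.29 + 5.74 + 44.35 = 151.38 million (anyone who worked, including part-time for economic reasons, counts as employed).
Unemployed = 1.25 + 10.14 = 11.39 million (jobless and actively searching, or on temporary layoff).
Labor force = 151.38 + 11.39 = 162.77 million.
Unemployment rate = 11.39 / 162.77 = 7.00%.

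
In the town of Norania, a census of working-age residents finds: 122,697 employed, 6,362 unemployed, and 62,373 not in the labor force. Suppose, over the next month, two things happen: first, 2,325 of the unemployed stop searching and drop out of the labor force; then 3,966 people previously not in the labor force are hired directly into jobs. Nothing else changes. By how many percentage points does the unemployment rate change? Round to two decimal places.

The unemployment rate changes by −1.84 percentage points.

Initially, labor force = 122,697 + 6,362 = 129,059, so u = 6,362/129,059 = 4.93%.
After the first change, unemployed and labor force both fall by 2,325 → E = 122,697, U = 4,037, labor force = 126,734.
After the second change, employed and labor force both rise by 3,966; unemployed unchanged → E = 126,663, U = 4,037, labor force = 130,700.
New unemployment rate = 4,037 / 130,700 = 3.09%.
Change = 3.09% − 4.93% = −1.84 percentage points.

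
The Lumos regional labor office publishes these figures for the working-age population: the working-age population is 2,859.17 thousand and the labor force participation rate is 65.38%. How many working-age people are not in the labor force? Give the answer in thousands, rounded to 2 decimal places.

About 989.84 thousand are not in the labor force.

Share not in the labor force = 1 − 0.6538 = 0.3462.
Not in labor force = 0.3462 × 2,859.17 ≈ 989.84 thousand.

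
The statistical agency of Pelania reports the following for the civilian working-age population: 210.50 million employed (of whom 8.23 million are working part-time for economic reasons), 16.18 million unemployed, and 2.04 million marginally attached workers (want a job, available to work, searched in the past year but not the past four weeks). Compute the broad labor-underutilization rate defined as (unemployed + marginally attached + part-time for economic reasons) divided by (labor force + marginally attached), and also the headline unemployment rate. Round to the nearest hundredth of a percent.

Broad underutilization rate ≈ 11.56%; headline unemployment rate ≈ 7.14%.

Labor force = 210.50 + 16.18 = 226.68 million.
Numerator = 16.18 + 2.04 + 8.23 = 26.45 million.
Denominator = 226.68 + 2.04 = 228.72 million.
Broad rate = 26.45 / 228.72 = 11.56%.
Headline unemployment rate = 16.18 / 226.68 = 7.14%.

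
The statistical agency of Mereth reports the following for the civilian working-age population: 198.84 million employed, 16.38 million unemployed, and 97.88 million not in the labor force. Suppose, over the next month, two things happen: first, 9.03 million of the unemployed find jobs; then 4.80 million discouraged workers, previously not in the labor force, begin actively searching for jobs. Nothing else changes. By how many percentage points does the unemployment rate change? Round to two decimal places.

Initially, labor force = 198.84 + 16.38 = 215.22 million, so u = 16.38/215.22 = 7.61%.
After the first change, unemployed falls and employed rises by 9.03; labor force unchanged → E = 207.87, U = 7.35, labor force = 215.22 million.
After the second change, unemployed and labor force both rise by 4.80 → E = 207.87, U = 12.15, labor force = 220.02 million.
New unemployment rate = 12.15 / 220.02 = 5.52%.
Change = 5.52% − 7.61% = −2.09 percentage points.

The unemployment rate changes by −2.09 percentage points.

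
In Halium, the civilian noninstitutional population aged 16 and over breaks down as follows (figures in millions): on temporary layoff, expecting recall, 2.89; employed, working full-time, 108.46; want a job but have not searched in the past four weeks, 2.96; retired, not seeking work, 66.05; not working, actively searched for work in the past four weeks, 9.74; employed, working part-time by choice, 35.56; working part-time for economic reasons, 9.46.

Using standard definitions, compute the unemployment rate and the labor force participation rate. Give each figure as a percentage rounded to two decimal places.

Employed = 108.46 + 35.56 + 9.46 = 153.48 million (anyone who worked, including part-time for economic reasons, counts as employed).
Unemployed = 2.89 + 9.74 = 12.63 million (jobless and actively searching, or on temporary layoff).
Labor force = 153.48 + 12.63 = 166.11 million.
Not in labor force = 2.96 + 66.05 = 69.01 million (those not working and not actively searching are outside the labor force — including those who want a job but have given up searching).
Civilian working-age population = 166.11 + 69.01 = 235.12 million.
Unemployment rate = 12.63 / 166.11 = 7.60%.
Labor force participation rate = 166.11 / 235.12 = 70.65%.

Unemployment rate ≈ 7.60%; labor force participation rate ≈ 70.65%.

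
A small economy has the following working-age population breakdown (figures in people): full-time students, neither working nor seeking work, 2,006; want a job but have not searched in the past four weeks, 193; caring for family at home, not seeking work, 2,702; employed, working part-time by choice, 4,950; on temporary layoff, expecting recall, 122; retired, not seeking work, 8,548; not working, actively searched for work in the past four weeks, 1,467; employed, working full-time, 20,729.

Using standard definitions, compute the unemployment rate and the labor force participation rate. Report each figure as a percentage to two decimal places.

Unemployment rate ≈ 5.83%; labor force participation rate ≈ 66.97%.

Employed = 4,950 + 20,729 = 25,679.
Unemployed = 122 + 1,467 = 1,589 (jobless and actively searching, or on temporary layoff).
Labor force = 25,679 + 1,589 = 27,268.
Not in labor force = 2,006 + 193 + 2,702 + 8,548 = 13,449 (those not working and not actively searching are outside the labor force — including those who want a job but have given up searching).
Civilian working-age population = 27,268 + 13,449 = 40,717.
Unemployment rate = 1,589 / 27,268 = 5.83%.
Labor force participation rate = 27,268 / 40,717 = 66.97%.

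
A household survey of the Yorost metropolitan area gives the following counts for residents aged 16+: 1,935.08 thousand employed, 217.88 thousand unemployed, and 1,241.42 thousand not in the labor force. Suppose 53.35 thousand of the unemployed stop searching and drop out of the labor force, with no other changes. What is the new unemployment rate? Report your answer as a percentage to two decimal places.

Initially, labor force = 1,935.08 + 217.88 = 2,152.96 thousand, so u = 217.88/2,152.96 = 10.12%.
After the change, unemployed and labor force both fall by 53.35 → E = 1,935.08, U = 164.53, labor force = 2,099.61 thousand.
New unemployment rate = 164.53 / 2,099.61 = 7.84%.

New unemployment rate ≈ 7.84%.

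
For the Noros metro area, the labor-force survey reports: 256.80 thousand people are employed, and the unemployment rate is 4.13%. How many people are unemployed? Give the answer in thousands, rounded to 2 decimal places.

About 11.06 thousand are unemployed.

Let U be the number unemployed. The labor force is E + U, and U/(E+U) = 0.0413.
So U = 0.0413 × 256.80 / (1 − 0.0413) = 10.6058 / 0.9587 ≈ 11.06 thousand.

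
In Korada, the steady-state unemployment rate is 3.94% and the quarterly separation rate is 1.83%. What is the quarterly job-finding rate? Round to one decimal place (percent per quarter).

From u* = s/(s+f): f = s·(1−u)/u.
f = 1.83 × (1 − 0.0394) / 0.0394 = 1.7579 / 0.0394 ≈ 44.6% per quarter.

Job-finding rate ≈ 44.6% per quarter.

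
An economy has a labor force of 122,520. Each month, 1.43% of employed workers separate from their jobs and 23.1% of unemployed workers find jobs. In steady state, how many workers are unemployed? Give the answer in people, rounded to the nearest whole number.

Steady-state unemployment rate u* = s/(s+f) = 1.43/(1.43+23.1) = 0.058296.
Unemployed = u* × labor force = 0.058296 × 122,520 ≈ 7,142.

About 7,142 are unemployed in steady state.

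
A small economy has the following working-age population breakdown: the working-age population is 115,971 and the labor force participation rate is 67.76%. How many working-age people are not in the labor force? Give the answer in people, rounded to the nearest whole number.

About 37,389 are not in the labor force.

Share not in the labor force = 1 − 0.6776 = 0.3224.
Not in labor force = 0.3224 × 115,971 ≈ 37,389.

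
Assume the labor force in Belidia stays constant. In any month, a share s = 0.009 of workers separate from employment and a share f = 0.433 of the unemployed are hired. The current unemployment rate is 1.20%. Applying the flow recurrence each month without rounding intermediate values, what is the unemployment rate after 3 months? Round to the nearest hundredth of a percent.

With a fixed labor force, u_{t+1} = u_t + s·(1−u_t) − f·u_t = u_t·(1−s−f) + s.
Here 1−s−f = 0.558 and s = 0.009.
u_1 = 0.012000 × 0.558 + 0.009 = 0.015696.
u_2 = 0.015696 × 0.558 + 0.009 = 0.017758.
u_3 = 0.017758 × 0.558 + 0.009 = 0.018909.

Unemployment rate after three months ≈ 1.89%.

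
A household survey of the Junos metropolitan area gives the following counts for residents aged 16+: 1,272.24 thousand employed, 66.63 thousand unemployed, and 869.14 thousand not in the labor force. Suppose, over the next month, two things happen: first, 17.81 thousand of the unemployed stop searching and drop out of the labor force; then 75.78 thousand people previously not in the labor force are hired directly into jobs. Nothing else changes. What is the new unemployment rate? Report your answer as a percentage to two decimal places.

Initially, labor force = 1,272.24 + 66.63 = 1,338.87 thousand, so u = 66.63/1,338.87 = 4.98%.
After the first change, unemployed and labor force both fall by 17.81 → E = 1,272.24, U = 48.82, labor force = 1,321.06 thousand.
After the second change, employed and labor force both rise by 75.78; unemployed unchanged → E = 1,348.02, U = 48.82, labor force = 1,396.84 thousand.
New unemployment rate = 48.82 / 1,396.84 = 3.50%.

New unemployment rate ≈ 3.50%.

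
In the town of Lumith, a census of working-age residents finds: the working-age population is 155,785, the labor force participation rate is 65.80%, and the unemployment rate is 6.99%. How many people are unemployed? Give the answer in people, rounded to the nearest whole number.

About 7,165 are unemployed.

Labor force = 0.6580 × 155,785 = 102,507.
Unemployed = 0.0699 × 102,507 ≈ 7,165.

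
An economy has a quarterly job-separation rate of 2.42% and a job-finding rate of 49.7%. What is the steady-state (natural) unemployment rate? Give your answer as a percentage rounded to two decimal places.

At steady state the flows balance: s·E = f·U, so U/(E+U) = s/(s+f).
u* = 2.42 / (2.42 + 49.7) = 2.42 / 52.12 = 4.64%.

Steady-state unemployment rate ≈ 4.64%.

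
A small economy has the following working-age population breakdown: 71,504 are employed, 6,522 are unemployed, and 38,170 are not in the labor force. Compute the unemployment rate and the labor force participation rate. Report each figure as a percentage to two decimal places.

Labor force = employed + unemployed = 71,504 + 6,522 = 78,026.
Working-age population = 78,026 + 38,170 = 116,196.
Unemployment rate = 6,522 / 78,026 = 8.36%.
Labor force participation rate = 78,026 / 116,196 = 67.15%.

Unemployment rate ≈ 8.36%; labor force participation rate ≈ 67.15%.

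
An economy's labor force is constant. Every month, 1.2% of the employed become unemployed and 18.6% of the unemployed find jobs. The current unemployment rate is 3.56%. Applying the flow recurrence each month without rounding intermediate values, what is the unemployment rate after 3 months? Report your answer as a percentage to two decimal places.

Unemployment rate after three months ≈ 4.77%.

With a fixed labor force, u_{t+1} = u_t + s·(1−u_t) − f·u_t = u_t·(1−s−f) + s.
Here 1−s−f = 0.802 and s = 0.012.
u_1 = 0.035600 × 0.802 + 0.012 = 0.040551.
u_2 = 0.040551 × 0.802 + 0.012 = 0.044522.
u_3 = 0.044522 × 0.802 + 0.012 = 0.047707.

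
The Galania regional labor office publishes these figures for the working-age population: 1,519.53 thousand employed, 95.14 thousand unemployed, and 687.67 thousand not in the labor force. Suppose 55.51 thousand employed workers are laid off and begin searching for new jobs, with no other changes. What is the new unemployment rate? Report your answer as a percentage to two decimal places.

Initially, labor force = 1,519.53 + 95.14 = 1,614.67 thousand, so u = 95.14/1,614.67 = 5.89%.
After the change, employed falls and unemployed rises by 55.51; labor force unchanged → E = 1,464.02, U = 150.65, labor force = 1,614.67 thousand.
New unemployment rate = 150.65 / 1,614.67 = 9.33%.

New unemployment rate ≈ 9.33%.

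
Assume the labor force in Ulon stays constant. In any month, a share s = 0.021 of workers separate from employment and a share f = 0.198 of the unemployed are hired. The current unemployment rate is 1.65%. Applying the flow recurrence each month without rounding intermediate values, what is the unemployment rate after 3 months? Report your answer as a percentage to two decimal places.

Unemployment rate after three months ≈ 5.81%.

With a fixed labor force, u_{t+1} = u_t + s·(1−u_t) − f·u_t = u_t·(1−s−f) + s.
Here 1−s−f = 0.781 and s = 0.021.
u_1 = 0.016500 × 0.781 + 0.021 = 0.033886.
u_2 = 0.033886 × 0.781 + 0.021 = 0.047465.
u_3 = 0.047465 × 0.781 + 0.021 = 0.058070.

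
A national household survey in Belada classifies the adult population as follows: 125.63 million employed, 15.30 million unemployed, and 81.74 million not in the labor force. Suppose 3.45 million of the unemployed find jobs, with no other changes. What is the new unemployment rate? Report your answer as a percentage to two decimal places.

Initially, labor force = 125.63 + 15.30 = 140.93 million, so u = 15.30/140.93 = 10.86%.
After the change, unemployed falls and employed rises by 3.45; labor force unchanged → E = 129.08, U = 11.85, labor force = 140.93 million.
New unemployment rate = 11.85 / 140.93 = 8.41%.

New unemployment rate ≈ 8.41%.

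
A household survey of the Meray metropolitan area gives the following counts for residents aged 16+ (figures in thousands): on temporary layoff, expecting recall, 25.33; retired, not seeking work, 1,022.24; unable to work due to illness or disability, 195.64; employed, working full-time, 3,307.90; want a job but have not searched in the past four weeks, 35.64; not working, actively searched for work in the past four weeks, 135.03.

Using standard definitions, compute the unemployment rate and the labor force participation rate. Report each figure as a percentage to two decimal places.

Unemployment rate ≈ 4.62%; labor force participation rate ≈ 73.45%.

Employed = 3,307.90 thousand.
Unemployed = 25.33 + 135.03 = 160.36 thousand (jobless and actively searching, or on temporary layoff).
Labor force = 3,307.90 + 160.36 = 3,468.26 thousand.
Not in labor force = 1,022.24 + 195.64 + 35.64 = 1,253.52 thousand (those not working and not actively searching are outside the labor force — including those who want a job but have given up searching).
Civilian working-age population = 3,468.26 + 1,253.52 = 4,721.78 thousand.
Unemployment rate = 160.36 / 3,468.26 = 4.62%.
Labor force participation rate = 3,468.26 / 4,721.78 = 73.45%.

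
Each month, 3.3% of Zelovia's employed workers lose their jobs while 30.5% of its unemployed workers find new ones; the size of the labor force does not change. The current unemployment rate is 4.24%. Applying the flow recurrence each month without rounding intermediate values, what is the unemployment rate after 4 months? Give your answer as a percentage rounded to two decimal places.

Unemployment rate after four months ≈ 8.70%.

With a fixed labor force, u_{t+1} = u_t + s·(1−u_t) − f·u_t = u_t·(1−s−f) + s.
Here 1−s−f = 0.662 and s = 0.033.
u_1 = 0.042400 × 0.662 + 0.033 = 0.061069.
u_2 = 0.061069 × 0.662 + 0.033 = 0.073428.
u_3 = 0.073428 × 0.662 + 0.033 = 0.081609.
u_4 = 0.081609 × 0.662 + 0.033 = 0.087025.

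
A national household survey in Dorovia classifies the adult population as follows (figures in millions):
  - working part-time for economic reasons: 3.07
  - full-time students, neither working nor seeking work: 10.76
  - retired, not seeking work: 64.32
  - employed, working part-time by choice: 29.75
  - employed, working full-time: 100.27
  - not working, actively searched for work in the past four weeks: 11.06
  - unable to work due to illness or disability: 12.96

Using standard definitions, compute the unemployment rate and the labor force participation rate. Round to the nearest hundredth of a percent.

Unemployment rate ≈ 7.67%; labor force participation rate ≈ 62.08%.

Employed = 3.07 + 29.75 + 100.27 = 133.09 million (anyone who worked, including part-time for economic reasons, counts as employed).
Unemployed = 11.06 million.
Labor force = 133.09 + 11.06 = 144.15 million.
Not in labor force = 10.76 + 64.32 + 12.96 = 88.04 million (those not working and not actively searching are outside the labor force).
Civilian working-age population = 144.15 + 88.04 = 232.19 million.
Unemployment rate = 11.06 / 144.15 = 7.67%.
Labor force participation rate = 144.15 / 232.19 = 62.08%.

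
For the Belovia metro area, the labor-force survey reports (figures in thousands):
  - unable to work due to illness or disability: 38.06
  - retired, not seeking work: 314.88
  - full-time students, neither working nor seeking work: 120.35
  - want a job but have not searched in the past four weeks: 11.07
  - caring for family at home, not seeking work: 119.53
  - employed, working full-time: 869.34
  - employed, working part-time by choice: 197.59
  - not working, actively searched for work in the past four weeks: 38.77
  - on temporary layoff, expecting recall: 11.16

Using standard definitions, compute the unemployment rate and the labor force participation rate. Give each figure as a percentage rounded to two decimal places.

Unemployment rate ≈ 4.47%; labor force participation rate ≈ 64.91%.

Employed = 869.34 + 197.59 = 1,066.93 thousand.
Unemployed = 38.77 + 11.16 = 49.93 thousand (jobless and actively searching, or on temporary layoff).
Labor force = 1,066.93 + 49.93 = 1,116.86 thousand.
Not in labor force = 38.06 + 314.88 + 120.35 + 11.07 + 119.53 = 603.89 thousand (those not working and not actively searching are outside the labor force — including those who want a job but have given up searching).
Civilian working-age population = 1,116.86 + 603.89 = 1,720.75 thousand.
Unemployment rate = 49.93 / 1,116.86 = 4.47%.
Labor force participation rate = 1,116.86 / 1,720.75 = 64.91%.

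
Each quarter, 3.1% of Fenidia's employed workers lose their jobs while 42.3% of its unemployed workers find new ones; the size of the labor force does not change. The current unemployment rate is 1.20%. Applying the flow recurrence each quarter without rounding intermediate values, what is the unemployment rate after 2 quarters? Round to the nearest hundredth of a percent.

With a fixed labor force, u_{t+1} = u_t + s·(1−u_t) − f·u_t = u_t·(1−s−f) + s.
Here 1−s−f = 0.546 and s = 0.031.
u_1 = 0.012000 × 0.546 + 0.031 = 0.037552.
u_2 = 0.037552 × 0.546 + 0.031 = 0.051503.

Unemployment rate after two quarters ≈ 5.15%.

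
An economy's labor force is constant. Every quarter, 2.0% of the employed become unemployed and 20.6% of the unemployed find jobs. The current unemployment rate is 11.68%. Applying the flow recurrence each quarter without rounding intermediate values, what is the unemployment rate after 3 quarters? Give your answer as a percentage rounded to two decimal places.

With a fixed labor force, u_{t+1} = u_t + s·(1−u_t) − f·u_t = u_t·(1−s−f) + s.
Here 1−s−f = 0.774 and s = 0.020.
u_1 = 0.116800 × 0.774 + 0.020 = 0.110403.
u_2 = 0.110403 × 0.774 + 0.020 = 0.105452.
u_3 = 0.105452 × 0.774 + 0.020 = 0.101620.

Unemployment rate after three quarters ≈ 10.16%.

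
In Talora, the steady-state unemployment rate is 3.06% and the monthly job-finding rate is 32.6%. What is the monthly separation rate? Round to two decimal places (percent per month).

From u* = s/(s+f): s = u·f/(1−u).
s = 0.0306 × 32.6 / (1 − 0.0306) = 0.9976 / 0.9694 ≈ 1.03% per month.

Separation rate ≈ 1.03% per month.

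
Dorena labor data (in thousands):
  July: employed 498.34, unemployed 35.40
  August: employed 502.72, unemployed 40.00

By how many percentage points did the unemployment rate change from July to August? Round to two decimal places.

July: labor force = 498.34 + 35.40 = 533.74; u = 35.40/533.74 = 6.63%.
August: labor force = 502.72 + 40.00 = 542.72; u = 40.00/542.72 = 7.37%.
Change = 7.37% − 6.63% = +0.74 pp.

The unemployment rate changed by +0.74 percentage points.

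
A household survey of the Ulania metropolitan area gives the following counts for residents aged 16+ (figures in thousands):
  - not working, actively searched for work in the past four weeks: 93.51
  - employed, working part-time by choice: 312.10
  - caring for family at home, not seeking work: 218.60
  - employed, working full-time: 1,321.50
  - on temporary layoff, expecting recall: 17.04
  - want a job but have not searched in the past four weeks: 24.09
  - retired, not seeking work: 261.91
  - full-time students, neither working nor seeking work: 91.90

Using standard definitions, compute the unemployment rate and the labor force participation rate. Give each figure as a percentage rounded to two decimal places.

Unemployment rate ≈ 6.34%; labor force participation rate ≈ 74.52%.

Employed = 312.10 + 1,321.50 = 1,633.60 thousand.
Unemployed = 93.51 + 17.04 = 110.55 thousand (jobless and actively searching, or on temporary layoff).
Labor force = 1,633.60 + 110.55 = 1,744.15 thousand.
Not in labor force = 218.60 + 24.09 + 261.91 + 91.90 = 596.50 thousand (those not working and not actively searching are outside the labor force — including those who want a job but have given up searching).
Civilian working-age population = 1,744.15 + 596.50 = 2,340.65 thousand.
Unemployment rate = 110.55 / 1,744.15 = 6.34%.
Labor force participation rate = 1,744.15 / 2,340.65 = 74.52%.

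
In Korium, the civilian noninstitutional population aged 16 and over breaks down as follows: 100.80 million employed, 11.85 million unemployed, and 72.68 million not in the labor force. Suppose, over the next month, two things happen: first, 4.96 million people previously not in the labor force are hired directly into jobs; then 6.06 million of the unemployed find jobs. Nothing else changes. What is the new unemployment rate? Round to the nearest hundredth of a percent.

Initially, labor force = 100.80 + 11.85 = 112.65 million, so u = 11.85/112.65 = 10.52%.
After the first change, employed and labor force both rise by 4.96; unemployed unchanged → E = 105.76, U = 11.85, labor force = 117.61 million.
After the second change, unemployed falls and employed rises by 6.06; labor force unchanged → E = 111.82, U = 5.79, labor force = 117.61 million.
New unemployment rate = 5.79 / 117.61 = 4.92%.

New unemployment rate ≈ 4.92%.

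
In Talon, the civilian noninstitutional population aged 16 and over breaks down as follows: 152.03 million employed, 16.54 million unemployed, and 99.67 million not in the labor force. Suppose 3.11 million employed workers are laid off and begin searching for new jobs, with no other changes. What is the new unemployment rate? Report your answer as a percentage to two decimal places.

New unemployment rate ≈ 11.66%.

Initially, labor force = 152.03 + 16.54 = 168.57 million, so u = 16.54/168.57 = 9.81%.
After the change, employed falls and unemployed rises by 3.11; labor force unchanged → E = 148.92, U = 19.65, labor force = 168.57 million.
New unemployment rate = 19.65 / 168.57 = 11.66%.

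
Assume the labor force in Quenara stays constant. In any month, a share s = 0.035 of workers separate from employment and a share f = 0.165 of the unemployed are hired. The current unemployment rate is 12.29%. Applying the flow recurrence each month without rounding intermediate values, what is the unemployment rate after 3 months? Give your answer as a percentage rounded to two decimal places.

With a fixed labor force, u_{t+1} = u_t + s·(1−u_t) − f·u_t = u_t·(1−s−f) + s.
Here 1−s−f = 0.800 and s = 0.035.
u_1 = 0.122900 × 0.800 + 0.035 = 0.133320.
u_2 = 0.133320 × 0.800 + 0.035 = 0.141656.
u_3 = 0.141656 × 0.800 + 0.035 = 0.148325.

Unemployment rate after three months ≈ 14.83%.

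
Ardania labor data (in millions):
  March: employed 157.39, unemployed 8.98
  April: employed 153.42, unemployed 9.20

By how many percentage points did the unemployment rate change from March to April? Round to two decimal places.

The unemployment rate changed by +0.26 percentage points.

March: labor force = 157.39 + 8.98 = 166.37; u = 8.98/166.37 = 5.40%.
April: labor force = 153.42 + 9.20 = 162.62; u = 9.20/162.62 = 5.66%.
Change = 5.66% − 5.40% = +0.26 pp.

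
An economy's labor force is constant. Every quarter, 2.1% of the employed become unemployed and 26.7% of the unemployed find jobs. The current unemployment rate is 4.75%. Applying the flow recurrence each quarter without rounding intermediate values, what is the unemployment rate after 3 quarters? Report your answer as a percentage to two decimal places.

With a fixed labor force, u_{t+1} = u_t + s·(1−u_t) − f·u_t = u_t·(1−s−f) + s.
Here 1−s−f = 0.712 and s = 0.021.
u_1 = 0.047500 × 0.712 + 0.021 = 0.054820.
u_2 = 0.054820 × 0.712 + 0.021 = 0.060032.
u_3 = 0.060032 × 0.712 + 0.021 = 0.063743.

Unemployment rate after three quarters ≈ 6.37%.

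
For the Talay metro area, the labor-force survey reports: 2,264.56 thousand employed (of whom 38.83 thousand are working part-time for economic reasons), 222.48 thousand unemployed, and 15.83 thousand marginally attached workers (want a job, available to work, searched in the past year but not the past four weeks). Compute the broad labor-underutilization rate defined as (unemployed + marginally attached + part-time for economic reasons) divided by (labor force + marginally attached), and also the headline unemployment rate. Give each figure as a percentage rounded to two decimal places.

Labor force = 2,264.56 + 222.48 = 2,487.04 thousand.
Numerator = 222.48 + 15.83 + 38.83 = 277.14 thousand.
Denominator = 2,487.04 + 15.83 = 2,502.87 thousand.
Broad rate = 277.14 / 2,502.87 = 11.07%.
Headline unemployment rate = 222.48 / 2,487.04 = 8.95%.

Broad underutilization rate ≈ 11.07%; headline unemployment rate ≈ 8.95%.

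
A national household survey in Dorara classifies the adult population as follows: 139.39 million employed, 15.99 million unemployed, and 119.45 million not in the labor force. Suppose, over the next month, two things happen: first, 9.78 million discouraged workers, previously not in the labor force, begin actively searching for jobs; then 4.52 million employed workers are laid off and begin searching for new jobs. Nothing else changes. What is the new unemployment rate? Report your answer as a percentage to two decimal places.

New unemployment rate ≈ 18.34%.

Initially, labor force = 139.39 + 15.99 = 155.38 million, so u = 15.99/155.38 = 10.29%.
After the first change, unemployed and labor force both rise by 9.78 → E = 139.39, U = 25.77, labor force = 165.16 million.
After the second change, employed falls and unemployed rises by 4.52; labor force unchanged → E = 134.87, U = 30.29, labor force = 165.16 million.
New unemployment rate = 30.29 / 165.16 = 18.34%.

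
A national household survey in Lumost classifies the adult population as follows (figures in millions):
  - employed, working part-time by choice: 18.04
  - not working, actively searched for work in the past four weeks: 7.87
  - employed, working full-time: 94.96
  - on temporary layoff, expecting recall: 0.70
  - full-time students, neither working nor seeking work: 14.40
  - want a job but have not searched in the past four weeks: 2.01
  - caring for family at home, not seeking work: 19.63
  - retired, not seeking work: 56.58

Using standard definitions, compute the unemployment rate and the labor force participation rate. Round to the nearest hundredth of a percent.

Unemployment rate ≈ 7.05%; labor force participation rate ≈ 56.76%.

Employed = 18.04 + 94.96 = 113.00 million.
Unemployed = 7.87 + 0.70 = 8.57 million (jobless and actively searching, or on temporary layoff).
Labor force = 113.00 + 8.57 = 121.57 million.
Not in labor force = 14.40 + 2.01 + 19.63 + 56.58 = 92.62 million (those not working and not actively searching are outside the labor force — including those who want a job but have given up searching).
Civilian working-age population = 121.57 + 92.62 = 214.19 million.
Unemployment rate = 8.57 / 121.57 = 7.05%.
Labor force participation rate = 121.57 / 214.19 = 56.76%.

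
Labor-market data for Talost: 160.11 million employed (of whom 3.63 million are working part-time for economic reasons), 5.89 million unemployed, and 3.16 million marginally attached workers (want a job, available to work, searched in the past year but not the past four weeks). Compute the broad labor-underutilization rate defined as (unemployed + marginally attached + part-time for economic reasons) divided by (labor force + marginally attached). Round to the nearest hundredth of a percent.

Broad underutilization rate ≈ 7.50%.

Labor force = 160.11 + 5.89 = 166.00 million.
Numerator = 5.89 + 3.16 + 3.63 = 12.68 million.
Denominator = 166.00 + 3.16 = 169.16 million.
Broad rate = 12.68 / 169.16 = 7.50%.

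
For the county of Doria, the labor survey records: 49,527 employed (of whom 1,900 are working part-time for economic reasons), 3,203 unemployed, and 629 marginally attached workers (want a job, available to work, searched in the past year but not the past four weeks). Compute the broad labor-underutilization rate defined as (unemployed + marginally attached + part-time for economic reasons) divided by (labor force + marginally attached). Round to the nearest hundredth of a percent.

Labor force = 49,527 + 3,203 = 52,730.
Numerator = 3,203 + 629 + 1,900 = 5,732.
Denominator = 52,730 + 629 = 53,359.
Broad rate = 5,732 / 53,359 = 10.74%.

Broad underutilization rate ≈ 10.74%.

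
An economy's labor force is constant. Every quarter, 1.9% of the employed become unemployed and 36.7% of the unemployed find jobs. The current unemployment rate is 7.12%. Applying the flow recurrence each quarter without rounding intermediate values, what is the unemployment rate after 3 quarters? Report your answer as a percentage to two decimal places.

With a fixed labor force, u_{t+1} = u_t + s·(1−u_t) − f·u_t = u_t·(1−s−f) + s.
Here 1−s−f = 0.614 and s = 0.019.
u_1 = 0.071200 × 0.614 + 0.019 = 0.062717.
u_2 = 0.062717 × 0.614 + 0.019 = 0.057508.
u_3 = 0.057508 × 0.614 + 0.019 = 0.054310.

Unemployment rate after three quarters ≈ 5.43%.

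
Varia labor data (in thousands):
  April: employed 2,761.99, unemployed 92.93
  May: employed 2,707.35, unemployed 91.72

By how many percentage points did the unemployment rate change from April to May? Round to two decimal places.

The unemployment rate changed by +0.02 percentage points.

April: labor force = 2,761.99 + 92.93 = 2,854.92; u = 92.93/2,854.92 = 3.26%.
May: labor force = 2,707.35 + 91.72 = 2,799.07; u = 91.72/2,799.07 = 3.28%.
Change = 3.28% − 3.26% = +0.02 pp.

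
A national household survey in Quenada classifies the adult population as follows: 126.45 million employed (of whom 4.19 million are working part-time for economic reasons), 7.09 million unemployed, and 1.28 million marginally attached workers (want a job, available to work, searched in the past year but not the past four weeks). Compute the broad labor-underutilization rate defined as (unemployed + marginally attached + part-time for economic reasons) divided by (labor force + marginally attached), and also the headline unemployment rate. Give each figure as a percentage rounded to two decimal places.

Broad underutilization rate ≈ 9.32%; headline unemployment rate ≈ 5.31%.

Labor force = 126.45 + 7.09 = 133.54 million.
Numerator = 7.09 + 1.28 + 4.19 = 12.56 million.
Denominator = 133.54 + 1.28 = 134.82 million.
Broad rate = 12.56 / 134.82 = 9.32%.
Headline unemployment rate = 7.09 / 133.54 = 5.31%.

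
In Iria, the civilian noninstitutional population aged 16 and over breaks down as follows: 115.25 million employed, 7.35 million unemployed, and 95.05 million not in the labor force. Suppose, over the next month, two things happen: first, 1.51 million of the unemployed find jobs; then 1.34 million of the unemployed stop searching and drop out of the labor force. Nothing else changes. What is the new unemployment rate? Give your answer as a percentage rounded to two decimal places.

New unemployment rate ≈ 3.71%.

Initially, labor force = 115.25 + 7.35 = 122.60 million, so u = 7.35/122.60 = 6.00%.
After the first change, unemployed falls and employed rises by 1.51; labor force unchanged → E = 116.76, U = 5.84, labor force = 122.60 million.
After the second change, unemployed and labor force both fall by 1.34 → E = 116.76, U = 4.50, labor force = 121.26 million.
New unemployment rate = 4.50 / 121.26 = 3.71%.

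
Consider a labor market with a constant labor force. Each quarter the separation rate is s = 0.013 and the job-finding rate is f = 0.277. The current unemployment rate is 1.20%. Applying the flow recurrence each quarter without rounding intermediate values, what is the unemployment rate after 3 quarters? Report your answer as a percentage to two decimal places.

Unemployment rate after three quarters ≈ 3.31%.

With a fixed labor force, u_{t+1} = u_t + s·(1−u_t) − f·u_t = u_t·(1−s−f) + s.
Here 1−s−f = 0.710 and s = 0.013.
u_1 = 0.012000 × 0.710 + 0.013 = 0.021520.
u_2 = 0.021520 × 0.710 + 0.013 = 0.028279.
u_3 = 0.028279 × 0.710 + 0.013 = 0.033078.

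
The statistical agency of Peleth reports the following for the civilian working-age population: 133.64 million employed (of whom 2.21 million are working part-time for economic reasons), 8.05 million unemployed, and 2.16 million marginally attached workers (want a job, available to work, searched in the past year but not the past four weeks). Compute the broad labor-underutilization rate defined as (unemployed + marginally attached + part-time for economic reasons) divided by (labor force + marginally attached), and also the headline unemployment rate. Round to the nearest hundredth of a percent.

Broad underutilization rate ≈ 8.63%; headline unemployment rate ≈ 5.68%.

Labor force = 133.64 + 8.05 = 141.69 million.
Numerator = 8.05 + 2.16 + 2.21 = 12.42 million.
Denominator = 141.69 + 2.16 = 143.85 million.
Broad rate = 12.42 / 143.85 = 8.63%.
Headline unemployment rate = 8.05 / 141.69 = 5.68%.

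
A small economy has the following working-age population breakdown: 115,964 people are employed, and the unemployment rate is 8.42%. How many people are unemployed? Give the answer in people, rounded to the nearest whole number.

About 10,662 are unemployed.

Let U be the number unemployed. The labor force is E + U, and U/(E+U) = 0.0842.
So U = 0.0842 × 115,964 / (1 − 0.0842) = 9764.17 / 0.9158 ≈ 10,662.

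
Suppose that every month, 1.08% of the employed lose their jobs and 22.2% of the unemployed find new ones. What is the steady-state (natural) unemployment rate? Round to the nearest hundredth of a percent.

At steady state the flows balance: s·E = f·U, so U/(E+U) = s/(s+f).
u* = 1.08 / (1.08 + 22.2) = 1.08 / 23.28 = 4.64%.

Steady-state unemployment rate ≈ 4.64%.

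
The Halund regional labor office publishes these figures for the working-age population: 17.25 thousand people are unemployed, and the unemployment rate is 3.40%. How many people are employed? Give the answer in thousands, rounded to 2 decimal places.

About 490.10 thousand are employed.

Labor force = U / u = 17.25 / 0.0340 ≈ 507.35 thousand.
Employed = labor force − unemployed = 507.35 − 17.25 = 490.10 thousand.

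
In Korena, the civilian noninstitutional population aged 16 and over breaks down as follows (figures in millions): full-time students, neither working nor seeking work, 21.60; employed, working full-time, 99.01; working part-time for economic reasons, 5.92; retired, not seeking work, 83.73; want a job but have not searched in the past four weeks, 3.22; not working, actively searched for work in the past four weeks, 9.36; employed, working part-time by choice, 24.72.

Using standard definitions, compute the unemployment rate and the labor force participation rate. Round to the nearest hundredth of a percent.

Employed = 99.01 + 5.92 + 24.72 = 129.65 million (anyone who worked, including part-time for economic reasons, counts as employed).
Unemployed = 9.36 million.
Labor force = 129.65 + 9.36 = 139.01 million.
Not in labor force = 21.60 + 83.73 + 3.22 = 108.55 million (those not working and not actively searching are outside the labor force — including those who want a job but have given up searching).
Civilian working-age population = 139.01 + 108.55 = 247.56 million.
Unemployment rate = 9.36 / 139.01 = 6.73%.
Labor force participation rate = 139.01 / 247.56 = 56.15%.

Unemployment rate ≈ 6.73%; labor force participation rate ≈ 56.15%.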